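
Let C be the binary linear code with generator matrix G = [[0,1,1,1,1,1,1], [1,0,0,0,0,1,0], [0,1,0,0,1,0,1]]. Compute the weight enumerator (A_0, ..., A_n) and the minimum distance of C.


Weight distribution: A_0 = 1, A_2 = 1, A_3 = 3, A_5 = 1, A_6 = 2. Minimum distance d = 2.

Enumerate all 2^3 = 8 messages m ∈ F_2^3.
For each, compute codeword c = mG in F_2^7, then tally its weight.
  m = 000 → c = 0000000, weight = 0.
  m = 100 → c = 0111111, weight = 6.
  m = 010 → c = 1000010, weight = 2.
  m = 110 → c = 1111101, weight = 6.
  m = 001 → c = 0100101, weight = 3.
  m = 101 → c = 0011010, weight = 3.
  m = 011 → c = 1100111, weight = 5.
  m = 111 → c = 1011000, weight = 3.
Tally weights:
  weight 0: 1 codewords.
  weight 2: 1 codewords.
  weight 3: 3 codewords.
  weight 5: 1 codewords.
  weight 6: 2 codewords.
Minimum distance d = smallest w > 0 with A_w > 0 = 2.
Sanity: Σ A_w = 8 = 2^3 = 8 ✓.


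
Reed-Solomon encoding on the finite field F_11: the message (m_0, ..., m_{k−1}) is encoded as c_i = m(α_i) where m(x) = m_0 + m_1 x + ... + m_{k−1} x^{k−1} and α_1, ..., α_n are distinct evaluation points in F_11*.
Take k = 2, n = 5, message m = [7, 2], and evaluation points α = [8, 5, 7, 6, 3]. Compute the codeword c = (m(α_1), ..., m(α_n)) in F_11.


c = [1, 6, 10, 8, 2]

Message polynomial: m(x) = 7 + 2·x (mod 11).
For each evaluation point α_i, compute m(α_i) mod 11:
  α_1 = 8: Horner steps 2 → 1, so m(8) = 1.
  α_2 = 5: Horner steps 2 → 6, so m(5) = 6.
  α_3 = 7: Horner steps 2 → 10, so m(7) = 10.
  α_4 = 6: Horner steps 2 → 8, so m(6) = 8.
  α_5 = 3: Horner steps 2 → 2, so m(3) = 2.
Codeword c = [1, 6, 10, 8, 2] ∈ F_11^5.


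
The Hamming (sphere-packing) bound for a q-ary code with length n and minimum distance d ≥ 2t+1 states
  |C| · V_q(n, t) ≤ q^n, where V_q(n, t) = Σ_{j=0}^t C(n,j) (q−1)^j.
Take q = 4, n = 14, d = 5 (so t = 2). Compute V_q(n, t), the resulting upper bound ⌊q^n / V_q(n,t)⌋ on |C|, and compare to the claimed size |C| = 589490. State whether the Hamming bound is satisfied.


V_q(n, t) = 862, q^n = 268435456, Hamming bound = 311410, |C| = 589490 > bound (violated).

Step 1: Compute V_q(n, t) = Σ_{j=0}^2 C(n, j) (q−1)^j.
  j = 0: C(14,0)·(3)^0 = 1·1 = 1.
  j = 1: C(14,1)·(3)^1 = 14·3 = 42.
  j = 2: C(14,2)·(3)^2 = 91·9 = 819.
  V_q(n, t) = 1 + 42 + 819 = 862.
Step 2: q^n = 4^14 = 268435456.
Step 3: Hamming bound ⌊q^n / V_q(n,t)⌋ = ⌊268435456/862⌋ = 311410.
Step 4: Compare |C| = 589490 to 311410: violated.
The claimed |C| lies above the Hamming bound, so no 4-ary code of length 14 with d ≥ 5 can have 589490 codewords.


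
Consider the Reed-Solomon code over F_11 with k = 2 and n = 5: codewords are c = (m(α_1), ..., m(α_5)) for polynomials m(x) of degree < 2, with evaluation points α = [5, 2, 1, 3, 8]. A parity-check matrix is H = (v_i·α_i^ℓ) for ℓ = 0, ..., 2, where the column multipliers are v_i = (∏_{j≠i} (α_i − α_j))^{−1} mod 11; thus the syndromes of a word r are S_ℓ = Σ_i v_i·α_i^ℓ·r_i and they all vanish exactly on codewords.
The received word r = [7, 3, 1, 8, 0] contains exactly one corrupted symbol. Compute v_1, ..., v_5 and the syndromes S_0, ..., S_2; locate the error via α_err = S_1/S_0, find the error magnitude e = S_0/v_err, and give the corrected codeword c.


S = (3, 3, 3), error at position 3, error magnitude e = 3, c = [7, 3, 9, 8, 0].

Step 1: column multipliers v_i = (∏_{j≠i}(α_i − α_j))^{−1} mod 11.
  i = 1 (α = 5): (5−2)(5−1)(5−3)(5−8) = 3·4·2·(−3) = −72 ≡ 5, so v_1 = 5^{−1} = 9 (mod 11).
  i = 2 (α = 2): (2−5)(2−1)(2−3)(2−8) = (−3)·1·(−1)·(−6) = −18 ≡ 4, so v_2 = 4^{−1} = 3 (mod 11).
  i = 3 (α = 1): (1−5)(1−2)(1−3)(1−8) = (−4)·(−1)·(−2)·(−7) = 56 ≡ 1, so v_3 = 1^{−1} = 1 (mod 11).
  i = 4 (α = 3): (3−5)(3−2)(3−1)(3−8) = (−2)·1·2·(−5) = 20 ≡ 9, so v_4 = 9^{−1} = 5 (mod 11).
  i = 5 (α = 8): (8−5)(8−2)(8−1)(8−3) = 3·6·7·5 = 630 ≡ 3, so v_5 = 3^{−1} = 4 (mod 11).
  v = [9, 3, 1, 5, 4].
Step 2: syndromes of r = [7, 3, 1, 8, 0] (all sums mod 11).
  S_0 = Σ v_i r_i = 9·7 + 3·3 + 1·1 + 5·8 + 4·0 = 113 ≡ 3.
  S_1 = Σ v_i α_i r_i = 9·5·7 + 3·2·3 + 1·1·1 + 5·3·8 + 4·8·0 = 454 ≡ 3.
  α_i^2 mod 11 = [3, 4, 1, 9, 9].
  S_2 = Σ v_i α_i^2 r_i = 9·3·7 + 3·4·3 + 1·1·1 + 5·9·8 + 4·9·0 = 586 ≡ 3.
  S = (3, 3, 3) ≠ 0, so r is not a codeword (an error is present).
Step 3: locate the error. For a single error e at position i, S_ℓ = v_i·e·α_i^ℓ, so α_err = S_1/S_0.
  S_0^{−1} = 3^{−1} = 4 (mod 11), so α_err = 3·4 = 12 ≡ 1 = α_3. Error position i = 3.
  Consistency check: S_2/S_1 = 3·4 = 12 ≡ 1 = α_err ✓ (single-error assumption holds).
Step 4: error magnitude e = S_0/v_3 = S_0·∏_{j≠3}(α_3 − α_j) = 3·1 = 3 ≡ 3 (mod 11).
Step 5: correct position 3: c_3 = r_3 − e = 1 − 3 ≡ 9 (mod 11). Hence c = [7, 3, 9, 8, 0].
  Check: interpolating c through the α_i gives m(x) = 4 + 5·x (degree < 2) with m(α_i) = c_i for every i, so c is indeed a codeword.


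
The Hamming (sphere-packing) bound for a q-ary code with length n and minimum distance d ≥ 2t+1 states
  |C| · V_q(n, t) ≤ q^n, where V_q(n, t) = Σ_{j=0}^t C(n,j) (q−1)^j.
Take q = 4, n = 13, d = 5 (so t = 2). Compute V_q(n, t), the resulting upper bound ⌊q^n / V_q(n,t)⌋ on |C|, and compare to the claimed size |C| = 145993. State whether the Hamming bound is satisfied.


V_q(n, t) = 742, q^n = 67108864, Hamming bound = 90443, |C| = 145993 > bound (violated).

Step 1: Compute V_q(n, t) = Σ_{j=0}^2 C(n, j) (q−1)^j.
  j = 0: C(13,0)·(3)^0 = 1·1 = 1.
  j = 1: C(13,1)·(3)^1 = 13·3 = 39.
  j = 2: C(13,2)·(3)^2 = 78·9 = 702.
  V_q(n, t) = 1 + 39 + 702 = 742.
Step 2: q^n = 4^13 = 67108864.
Step 3: Hamming bound ⌊q^n / V_q(n,t)⌋ = ⌊67108864/742⌋ = 90443.
Step 4: Compare |C| = 145993 to 90443: violated.
The claimed |C| lies above the Hamming bound, so no 4-ary code of length 13 with d ≥ 5 can have 145993 codewords.


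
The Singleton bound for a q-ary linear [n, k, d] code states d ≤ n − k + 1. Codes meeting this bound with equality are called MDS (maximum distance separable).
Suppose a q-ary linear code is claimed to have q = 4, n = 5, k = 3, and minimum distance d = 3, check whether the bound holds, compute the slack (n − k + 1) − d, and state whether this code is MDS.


Singleton RHS = n − k + 1 = 3, slack = 0, bound satisfied, MDS.

Singleton bound: d ≤ n − k + 1.
Here n = 5, k = 3, so n − k + 1 = 3.
Given d = 3, check d ≤ 3: YES.
Slack = (n − k + 1) − d = 0.
The code is MDS (slack = 0).
Description: the claimed parameters are [5, 3, 3]_4; such a code would be MDS (meets Singleton bound).


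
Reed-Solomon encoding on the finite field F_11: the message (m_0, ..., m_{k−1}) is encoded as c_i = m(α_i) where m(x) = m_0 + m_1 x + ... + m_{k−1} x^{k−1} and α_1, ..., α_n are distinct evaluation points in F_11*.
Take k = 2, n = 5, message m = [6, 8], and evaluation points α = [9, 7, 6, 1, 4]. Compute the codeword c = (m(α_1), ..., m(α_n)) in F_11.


c = [1, 7, 10, 3, 5]

Message polynomial: m(x) = 6 + 8·x (mod 11).
For each evaluation point α_i, compute m(α_i) mod 11:
  α_1 = 9: Horner steps 8 → 1, so m(9) = 1.
  α_2 = 7: Horner steps 8 → 7, so m(7) = 7.
  α_3 = 6: Horner steps 8 → 10, so m(6) = 10.
  α_4 = 1: Horner steps 8 → 3, so m(1) = 3.
  α_5 = 4: Horner steps 8 → 5, so m(4) = 5.
Codeword c = [1, 7, 10, 3, 5] ∈ F_11^5.


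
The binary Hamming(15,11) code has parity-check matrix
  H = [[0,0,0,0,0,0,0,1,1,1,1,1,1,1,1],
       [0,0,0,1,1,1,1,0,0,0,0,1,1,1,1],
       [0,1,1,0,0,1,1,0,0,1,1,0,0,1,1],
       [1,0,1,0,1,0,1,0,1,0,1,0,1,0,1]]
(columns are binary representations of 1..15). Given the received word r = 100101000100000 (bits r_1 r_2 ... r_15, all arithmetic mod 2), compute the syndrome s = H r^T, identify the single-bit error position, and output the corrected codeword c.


s = (1, 0, 0, 1)^T, error position = 9, corrected codeword c = 100101001100000

Compute s = H r^T mod 2 one row at a time:
  s_1 = 0 + 0 + 1 + 0 + 0 + 0 + 0 + 0 = 1 ≡ 1 (mod 2).
  s_2 = 1 + 0 + 1 + 0 + 0 + 0 + 0 + 0 = 2 ≡ 0 (mod 2).
  s_3 = 0 + 0 + 1 + 0 + 1 + 0 + 0 + 0 = 2 ≡ 0 (mod 2).
  s_4 = 1 + 0 + 0 + 0 + 0 + 0 + 0 + 0 = 1 ≡ 1 (mod 2).
s = (1, 0, 0, 1)^T — this equals column 9 of H (binary 1001), so error is at position 9.
Correct: flip bit 9 of r = 100101000100000 to get c = 100101001100000.


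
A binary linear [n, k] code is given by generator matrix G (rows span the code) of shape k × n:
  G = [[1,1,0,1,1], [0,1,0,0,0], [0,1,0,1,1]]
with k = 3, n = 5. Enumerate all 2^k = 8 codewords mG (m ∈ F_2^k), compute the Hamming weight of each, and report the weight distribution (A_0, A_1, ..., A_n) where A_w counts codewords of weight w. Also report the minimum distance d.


Weight distribution: A_0 = 1, A_1 = 2, A_2 = 2, A_3 = 2, A_4 = 1. Minimum distance d = 1.

Enumerate all 2^3 = 8 messages m ∈ F_2^3.
For each, compute codeword c = mG in F_2^5, then tally its weight.
  m = 000 → c = 00000, weight = 0.
  m = 100 → c = 11011, weight = 4.
  m = 010 → c = 01000, weight = 1.
  m = 110 → c = 10011, weight = 3.
  m = 001 → c = 01011, weight = 3.
  m = 101 → c = 10000, weight = 1.
  m = 011 → c = 00011, weight = 2.
  m = 111 → c = 11000, weight = 2.
Tally weights:
  weight 0: 1 codewords.
  weight 1: 2 codewords.
  weight 2: 2 codewords.
  weight 3: 2 codewords.
  weight 4: 1 codewords.
Minimum distance d = smallest w > 0 with A_w > 0 = 1.
Sanity: Σ A_w = 8 = 2^3 = 8 ✓.


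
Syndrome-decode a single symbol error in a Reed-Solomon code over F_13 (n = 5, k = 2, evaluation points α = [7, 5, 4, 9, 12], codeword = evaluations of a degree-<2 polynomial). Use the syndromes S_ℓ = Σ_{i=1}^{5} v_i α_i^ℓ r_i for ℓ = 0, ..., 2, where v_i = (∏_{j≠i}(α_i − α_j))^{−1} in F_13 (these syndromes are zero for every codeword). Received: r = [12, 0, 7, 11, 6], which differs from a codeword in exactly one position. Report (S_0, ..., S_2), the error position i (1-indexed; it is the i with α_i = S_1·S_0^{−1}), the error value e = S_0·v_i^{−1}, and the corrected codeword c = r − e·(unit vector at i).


S = (2, 11, 2), error at position 5, error magnitude e = 3, c = [12, 0, 7, 11, 3].

Step 1: column multipliers v_i = (∏_{j≠i}(α_i − α_j))^{−1} mod 13.
  i = 1 (α = 7): (7−5)(7−4)(7−9)(7−12) = 2·3·(−2)·(−5) = 60 ≡ 8, so v_1 = 8^{−1} = 5 (mod 13).
  i = 2 (α = 5): (5−7)(5−4)(5−9)(5−12) = (−2)·1·(−4)·(−7) = −56 ≡ 9, so v_2 = 9^{−1} = 3 (mod 13).
  i = 3 (α = 4): (4−7)(4−5)(4−9)(4−12) = (−3)·(−1)·(−5)·(−8) = 120 ≡ 3, so v_3 = 3^{−1} = 9 (mod 13).
  i = 4 (α = 9): (9−7)(9−5)(9−4)(9−12) = 2·4·5·(−3) = −120 ≡ 10, so v_4 = 10^{−1} = 4 (mod 13).
  i = 5 (α = 12): (12−7)(12−5)(12−4)(12−9) = 5·7·8·3 = 840 ≡ 8, so v_5 = 8^{−1} = 5 (mod 13).
  v = [5, 3, 9, 4, 5].
Step 2: syndromes of r = [12, 0, 7, 11, 6] (all sums mod 13).
  S_0 = Σ v_i r_i = 5·12 + 3·0 + 9·7 + 4·11 + 5·6 = 197 ≡ 2.
  S_1 = Σ v_i α_i r_i = 5·7·12 + 3·5·0 + 9·4·7 + 4·9·11 + 5·12·6 = 1428 ≡ 11.
  α_i^2 mod 13 = [10, 12, 3, 3, 1].
  S_2 = Σ v_i α_i^2 r_i = 5·10·12 + 3·12·0 + 9·3·7 + 4·3·11 + 5·1·6 = 951 ≡ 2.
  S = (2, 11, 2) ≠ 0, so r is not a codeword (an error is present).
Step 3: locate the error. For a single error e at position i, S_ℓ = v_i·e·α_i^ℓ, so α_err = S_1/S_0.
  S_0^{−1} = 2^{−1} = 7 (mod 13), so α_err = 11·7 = 77 ≡ 12 = α_5. Error position i = 5.
  Consistency check: S_2/S_1 = 2·6 = 12 ≡ 12 = α_err ✓ (single-error assumption holds).
Step 4: error magnitude e = S_0/v_5 = S_0·∏_{j≠5}(α_5 − α_j) = 2·8 = 16 ≡ 3 (mod 13).
Step 5: correct position 5: c_5 = r_5 − e = 6 − 3 ≡ 3 (mod 13). Hence c = [12, 0, 7, 11, 3].
  Check: interpolating c through the α_i gives m(x) = 9 + 6·x (degree < 2) with m(α_i) = c_i for every i, so c is indeed a codeword.


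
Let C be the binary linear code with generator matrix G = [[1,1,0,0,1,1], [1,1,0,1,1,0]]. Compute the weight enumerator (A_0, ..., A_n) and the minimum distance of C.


Weight distribution: A_0 = 1, A_2 = 1, A_4 = 2. Minimum distance d = 2.

Enumerate all 2^2 = 4 messages m ∈ F_2^2.
For each, compute codeword c = mG in F_2^6, then tally its weight.
  m = 00 → c = 000000, weight = 0.
  m = 10 → c = 110011, weight = 4.
  m = 01 → c = 110110, weight = 4.
  m = 11 → c = 000101, weight = 2.
Tally weights:
  weight 0: 1 codewords.
  weight 2: 1 codewords.
  weight 4: 2 codewords.
Minimum distance d = smallest w > 0 with A_w > 0 = 2.
Sanity: Σ A_w = 4 = 2^2 = 4 ✓.


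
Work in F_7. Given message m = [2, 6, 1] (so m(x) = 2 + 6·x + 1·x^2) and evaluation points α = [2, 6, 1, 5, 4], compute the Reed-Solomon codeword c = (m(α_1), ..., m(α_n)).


c = [4, 4, 2, 1, 0]

Message polynomial: m(x) = 2 + 6·x + 1·x^2 (mod 7).
For each evaluation point α_i, compute m(α_i) mod 7:
  α_1 = 2: Horner steps 1 → 1 → 4, so m(2) = 4.
  α_2 = 6: Horner steps 1 → 5 → 4, so m(6) = 4.
  α_3 = 1: Horner steps 1 → 0 → 2, so m(1) = 2.
  α_4 = 5: Horner steps 1 → 4 → 1, so m(5) = 1.
  α_5 = 4: Horner steps 1 → 3 → 0, so m(4) = 0.
Codeword c = [4, 4, 2, 1, 0] ∈ F_7^5.


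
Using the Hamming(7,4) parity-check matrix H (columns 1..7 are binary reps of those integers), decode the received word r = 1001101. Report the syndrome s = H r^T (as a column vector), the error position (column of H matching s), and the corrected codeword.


s = (1, 1, 1)^T, error position = 7, corrected codeword c = 1001100

Compute s = H r^T mod 2 one row at a time:
  s_1 = 1 + 1 + 0 + 1 = 3 ≡ 1 (mod 2).
  s_2 = 0 + 0 + 0 + 1 = 1 ≡ 1 (mod 2).
  s_3 = 1 + 0 + 1 + 1 = 3 ≡ 1 (mod 2).
s = (1, 1, 1)^T — this equals column 7 of H (binary 111), so error is at position 7.
Correct: flip bit 7 of r = 1001101 to get c = 1001100.


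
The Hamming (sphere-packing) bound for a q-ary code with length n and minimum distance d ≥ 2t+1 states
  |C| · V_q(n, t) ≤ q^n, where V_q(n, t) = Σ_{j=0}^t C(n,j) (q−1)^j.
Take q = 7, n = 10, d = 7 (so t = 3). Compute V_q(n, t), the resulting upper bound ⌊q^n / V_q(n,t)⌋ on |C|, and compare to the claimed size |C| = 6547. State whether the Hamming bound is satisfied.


V_q(n, t) = 27601, q^n = 282475249, Hamming bound = 10234, |C| = 6547 ≤ bound (satisfied).

Step 1: Compute V_q(n, t) = Σ_{j=0}^3 C(n, j) (q−1)^j.
  j = 0: C(10,0)·(6)^0 = 1·1 = 1.
  j = 1: C(10,1)·(6)^1 = 10·6 = 60.
  j = 2: C(10,2)·(6)^2 = 45·36 = 1620.
  j = 3: C(10,3)·(6)^3 = 120·216 = 25920.
  V_q(n, t) = 1 + 60 + 1620 + 25920 = 27601.
Step 2: q^n = 7^10 = 282475249.
Step 3: Hamming bound ⌊q^n / V_q(n,t)⌋ = ⌊282475249/27601⌋ = 10234.
Step 4: Compare |C| = 6547 to 10234: satisfied.
The claimed |C| lies below the Hamming bound.


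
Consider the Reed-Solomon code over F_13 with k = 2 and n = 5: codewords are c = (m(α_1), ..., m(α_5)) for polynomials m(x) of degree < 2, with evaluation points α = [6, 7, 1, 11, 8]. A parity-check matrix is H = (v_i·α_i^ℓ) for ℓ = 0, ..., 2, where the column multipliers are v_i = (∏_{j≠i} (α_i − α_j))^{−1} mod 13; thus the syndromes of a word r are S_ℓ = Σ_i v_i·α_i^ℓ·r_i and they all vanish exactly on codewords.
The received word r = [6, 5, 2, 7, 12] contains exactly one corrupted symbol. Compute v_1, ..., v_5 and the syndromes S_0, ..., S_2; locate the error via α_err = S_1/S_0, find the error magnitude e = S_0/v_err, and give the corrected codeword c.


S = (4, 11, 1), error at position 1, error magnitude e = 8, c = [11, 5, 2, 7, 12].

Step 1: column multipliers v_i = (∏_{j≠i}(α_i − α_j))^{−1} mod 13.
  i = 1 (α = 6): (6−7)(6−1)(6−11)(6−8) = (−1)·5·(−5)·(−2) = −50 ≡ 2, so v_1 = 2^{−1} = 7 (mod 13).
  i = 2 (α = 7): (7−6)(7−1)(7−11)(7−8) = 1·6·(−4)·(−1) = 24 ≡ 11, so v_2 = 11^{−1} = 6 (mod 13).
  i = 3 (α = 1): (1−6)(1−7)(1−11)(1−8) = (−5)·(−6)·(−10)·(−7) = 2100 ≡ 7, so v_3 = 7^{−1} = 2 (mod 13).
  i = 4 (α = 11): (11−6)(11−7)(11−1)(11−8) = 5·4·10·3 = 600 ≡ 2, so v_4 = 2^{−1} = 7 (mod 13).
  i = 5 (α = 8): (8−6)(8−7)(8−1)(8−11) = 2·1·7·(−3) = −42 ≡ 10, so v_5 = 10^{−1} = 4 (mod 13).
  v = [7, 6, 2, 7, 4].
Step 2: syndromes of r = [6, 5, 2, 7, 12] (all sums mod 13).
  S_0 = Σ v_i r_i = 7·6 + 6·5 + 2·2 + 7·7 + 4·12 = 173 ≡ 4.
  S_1 = Σ v_i α_i r_i = 7·6·6 + 6·7·5 + 2·1·2 + 7·11·7 + 4·8·12 = 1389 ≡ 11.
  α_i^2 mod 13 = [10, 10, 1, 4, 12].
  S_2 = Σ v_i α_i^2 r_i = 7·10·6 + 6·10·5 + 2·1·2 + 7·4·7 + 4·12·12 = 1496 ≡ 1.
  S = (4, 11, 1) ≠ 0, so r is not a codeword (an error is present).
Step 3: locate the error. For a single error e at position i, S_ℓ = v_i·e·α_i^ℓ, so α_err = S_1/S_0.
  S_0^{−1} = 4^{−1} = 10 (mod 13), so α_err = 11·10 = 110 ≡ 6 = α_1. Error position i = 1.
  Consistency check: S_2/S_1 = 1·6 = 6 ≡ 6 = α_err ✓ (single-error assumption holds).
Step 4: error magnitude e = S_0/v_1 = S_0·∏_{j≠1}(α_1 − α_j) = 4·2 = 8 ≡ 8 (mod 13).
Step 5: correct position 1: c_1 = r_1 − e = 6 − 8 ≡ 11 (mod 13). Hence c = [11, 5, 2, 7, 12].
  Check: interpolating c through the α_i gives m(x) = 8 + 7·x (degree < 2) with m(α_i) = c_i for every i, so c is indeed a codeword.


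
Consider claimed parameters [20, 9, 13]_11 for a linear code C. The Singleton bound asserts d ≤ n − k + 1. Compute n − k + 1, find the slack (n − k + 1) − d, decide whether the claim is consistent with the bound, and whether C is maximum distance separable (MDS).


Singleton RHS = n − k + 1 = 12, slack = -1, bound violated (no such code; not MDS).

Singleton bound: d ≤ n − k + 1.
Here n = 20, k = 9, so n − k + 1 = 12.
Given d = 13, check d ≤ 12: NO.
Slack = (n − k + 1) − d = -1.
The slack is negative: d = 13 exceeds n − k + 1 = 12 by 1, so the Singleton bound is violated and no linear [20, 9, 13]_11 code can exist. In particular it is not MDS (MDS requires d = n − k + 1 exactly).
Description: the claimed parameters are [20, 9, 13]_11; such a code would be impossible (violates the Singleton bound).


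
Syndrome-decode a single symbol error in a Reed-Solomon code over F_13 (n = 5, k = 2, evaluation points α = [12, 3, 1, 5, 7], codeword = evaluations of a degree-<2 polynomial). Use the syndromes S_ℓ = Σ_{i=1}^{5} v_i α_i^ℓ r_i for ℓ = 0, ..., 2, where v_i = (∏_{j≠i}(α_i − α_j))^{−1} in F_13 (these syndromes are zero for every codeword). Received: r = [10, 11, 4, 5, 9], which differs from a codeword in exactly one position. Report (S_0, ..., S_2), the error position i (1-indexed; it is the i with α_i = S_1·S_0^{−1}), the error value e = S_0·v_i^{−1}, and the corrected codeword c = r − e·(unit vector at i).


S = (7, 10, 5), error at position 5, error magnitude e = 10, c = [10, 11, 4, 5, 12].

Step 1: column multipliers v_i = (∏_{j≠i}(α_i − α_j))^{−1} mod 13.
  i = 1 (α = 12): (12−3)(12−1)(12−5)(12−7) = 9·11·7·5 = 3465 ≡ 7, so v_1 = 7^{−1} = 2 (mod 13).
  i = 2 (α = 3): (3−12)(3−1)(3−5)(3−7) = (−9)·2·(−2)·(−4) = −144 ≡ 12, so v_2 = 12^{−1} = 12 (mod 13).
  i = 3 (α = 1): (1−12)(1−3)(1−5)(1−7) = (−11)·(−2)·(−4)·(−6) = 528 ≡ 8, so v_3 = 8^{−1} = 5 (mod 13).
  i = 4 (α = 5): (5−12)(5−3)(5−1)(5−7) = (−7)·2·4·(−2) = 112 ≡ 8, so v_4 = 8^{−1} = 5 (mod 13).
  i = 5 (α = 7): (7−12)(7−3)(7−1)(7−5) = (−5)·4·6·2 = −240 ≡ 7, so v_5 = 7^{−1} = 2 (mod 13).
  v = [2, 12, 5, 5, 2].
Step 2: syndromes of r = [10, 11, 4, 5, 9] (all sums mod 13).
  S_0 = Σ v_i r_i = 2·10 + 12·11 + 5·4 + 5·5 + 2·9 = 215 ≡ 7.
  S_1 = Σ v_i α_i r_i = 2·12·10 + 12·3·11 + 5·1·4 + 5·5·5 + 2·7·9 = 907 ≡ 10.
  α_i^2 mod 13 = [1, 9, 1, 12, 10].
  S_2 = Σ v_i α_i^2 r_i = 2·1·10 + 12·9·11 + 5·1·4 + 5·12·5 + 2·10·9 = 1708 ≡ 5.
  S = (7, 10, 5) ≠ 0, so r is not a codeword (an error is present).
Step 3: locate the error. For a single error e at position i, S_ℓ = v_i·e·α_i^ℓ, so α_err = S_1/S_0.
  S_0^{−1} = 7^{−1} = 2 (mod 13), so α_err = 10·2 = 20 ≡ 7 = α_5. Error position i = 5.
  Consistency check: S_2/S_1 = 5·4 = 20 ≡ 7 = α_err ✓ (single-error assumption holds).
Step 4: error magnitude e = S_0/v_5 = S_0·∏_{j≠5}(α_5 − α_j) = 7·7 = 49 ≡ 10 (mod 13).
Step 5: correct position 5: c_5 = r_5 − e = 9 − 10 ≡ 12 (mod 13). Hence c = [10, 11, 4, 5, 12].
  Check: interpolating c through the α_i gives m(x) = 7 + 10·x (degree < 2) with m(α_i) = c_i for every i, so c is indeed a codeword.


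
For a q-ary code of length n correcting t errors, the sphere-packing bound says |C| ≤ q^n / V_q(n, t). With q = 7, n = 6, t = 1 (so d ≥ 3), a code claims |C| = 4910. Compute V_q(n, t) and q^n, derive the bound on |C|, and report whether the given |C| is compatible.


V_q(n, t) = 37, q^n = 117649, Hamming bound = 3179, |C| = 4910 > bound (violated).

Step 1: Compute V_q(n, t) = Σ_{j=0}^1 C(n, j) (q−1)^j.
  j = 0: C(6,0)·(6)^0 = 1·1 = 1.
  j = 1: C(6,1)·(6)^1 = 6·6 = 36.
  V_q(n, t) = 1 + 36 = 37.
Step 2: q^n = 7^6 = 117649.
Step 3: Hamming bound ⌊q^n / V_q(n,t)⌋ = ⌊117649/37⌋ = 3179.
Step 4: Compare |C| = 4910 to 3179: violated.
The claimed |C| lies above the Hamming bound, so no 7-ary code of length 6 with d ≥ 3 can have 4910 codewords.


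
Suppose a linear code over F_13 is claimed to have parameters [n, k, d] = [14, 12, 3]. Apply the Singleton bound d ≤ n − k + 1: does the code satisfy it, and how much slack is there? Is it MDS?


Singleton RHS = n − k + 1 = 3, slack = 0, bound satisfied, MDS.

Singleton bound: d ≤ n − k + 1.
Here n = 14, k = 12, so n − k + 1 = 3.
Given d = 3, check d ≤ 3: YES.
Slack = (n − k + 1) − d = 0.
The code is MDS (slack = 0).
Description: the claimed parameters are [14, 12, 3]_13; such a code would be MDS (meets Singleton bound).


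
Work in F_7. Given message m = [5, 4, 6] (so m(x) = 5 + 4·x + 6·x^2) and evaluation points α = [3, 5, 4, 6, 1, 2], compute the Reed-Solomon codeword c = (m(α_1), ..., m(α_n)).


c = [1, 0, 5, 0, 1, 2]

Message polynomial: m(x) = 5 + 4·x + 6·x^2 (mod 7).
For each evaluation point α_i, compute m(α_i) mod 7:
  α_1 = 3: Horner steps 6 → 1 → 1, so m(3) = 1.
  α_2 = 5: Horner steps 6 → 6 → 0, so m(5) = 0.
  α_3 = 4: Horner steps 6 → 0 → 5, so m(4) = 5.
  α_4 = 6: Horner steps 6 → 5 → 0, so m(6) = 0.
  α_5 = 1: Horner steps 6 → 3 → 1, so m(1) = 1.
  α_6 = 2: Horner steps 6 → 2 → 2, so m(2) = 2.
Codeword c = [1, 0, 5, 0, 1, 2] ∈ F_7^6.


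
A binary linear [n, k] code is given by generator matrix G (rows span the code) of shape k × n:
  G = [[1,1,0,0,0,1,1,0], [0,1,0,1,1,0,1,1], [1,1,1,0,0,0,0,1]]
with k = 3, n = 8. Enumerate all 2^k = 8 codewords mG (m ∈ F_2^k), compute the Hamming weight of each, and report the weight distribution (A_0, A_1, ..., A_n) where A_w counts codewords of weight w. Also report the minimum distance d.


Weight distribution: A_0 = 1, A_4 = 3, A_5 = 4. Minimum distance d = 4.

Enumerate all 2^3 = 8 messages m ∈ F_2^3.
For each, compute codeword c = mG in F_2^8, then tally its weight.
  m = 000 → c = 00000000, weight = 0.
  m = 100 → c = 11000110, weight = 4.
  m = 010 → c = 01011011, weight = 5.
  m = 110 → c = 10011101, weight = 5.
  m = 001 → c = 11100001, weight = 4.
  m = 101 → c = 00100111, weight = 4.
  m = 011 → c = 10111010, weight = 5.
  m = 111 → c = 01111100, weight = 5.
Tally weights:
  weight 0: 1 codewords.
  weight 4: 3 codewords.
  weight 5: 4 codewords.
Minimum distance d = smallest w > 0 with A_w > 0 = 4.
Sanity: Σ A_w = 8 = 2^3 = 8 ✓.


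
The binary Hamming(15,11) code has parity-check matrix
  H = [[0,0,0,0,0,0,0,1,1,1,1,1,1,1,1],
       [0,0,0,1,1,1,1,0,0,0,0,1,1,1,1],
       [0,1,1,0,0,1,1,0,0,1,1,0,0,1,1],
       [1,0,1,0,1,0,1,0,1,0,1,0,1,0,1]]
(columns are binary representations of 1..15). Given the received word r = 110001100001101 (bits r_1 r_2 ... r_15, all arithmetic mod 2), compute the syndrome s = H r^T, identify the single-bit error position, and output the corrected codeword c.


s = (1, 1, 0, 0)^T, error position = 12, corrected codeword c = 110001100000101

Compute s = H r^T mod 2 one row at a time:
  s_1 = 0 + 0 + 0 + 0 + 1 + 1 + 0 + 1 = 3 ≡ 1 (mod 2).
  s_2 = 0 + 0 + 1 + 1 + 1 + 1 + 0 + 1 = 5 ≡ 1 (mod 2).
  s_3 = 1 + 0 + 1 + 1 + 0 + 0 + 0 + 1 = 4 ≡ 0 (mod 2).
  s_4 = 1 + 0 + 0 + 1 + 0 + 0 + 1 + 1 = 4 ≡ 0 (mod 2).
s = (1, 1, 0, 0)^T — this equals column 12 of H (binary 1100), so error is at position 12.
Correct: flip bit 12 of r = 110001100001101 to get c = 110001100000101.


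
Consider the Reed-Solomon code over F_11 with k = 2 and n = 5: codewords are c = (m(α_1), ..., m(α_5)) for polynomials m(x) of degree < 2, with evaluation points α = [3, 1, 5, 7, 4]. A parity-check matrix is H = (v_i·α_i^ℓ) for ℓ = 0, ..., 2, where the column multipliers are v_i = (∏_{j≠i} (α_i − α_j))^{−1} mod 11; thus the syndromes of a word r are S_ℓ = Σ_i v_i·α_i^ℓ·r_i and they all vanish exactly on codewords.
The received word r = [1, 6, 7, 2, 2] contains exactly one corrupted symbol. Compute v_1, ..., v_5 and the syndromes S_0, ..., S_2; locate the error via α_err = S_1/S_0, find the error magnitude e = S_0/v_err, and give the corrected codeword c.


S = (1, 4, 5), error at position 5, error magnitude e = 9, c = [1, 6, 7, 2, 4].

Step 1: column multipliers v_i = (∏_{j≠i}(α_i − α_j))^{−1} mod 11.
  i = 1 (α = 3): (3−1)(3−5)(3−7)(3−4) = 2·(−2)·(−4)·(−1) = −16 ≡ 6, so v_1 = 6^{−1} = 2 (mod 11).
  i = 2 (α = 1): (1−3)(1−5)(1−7)(1−4) = (−2)·(−4)·(−6)·(−3) = 144 ≡ 1, so v_2 = 1^{−1} = 1 (mod 11).
  i = 3 (α = 5): (5−3)(5−1)(5−7)(5−4) = 2·4·(−2)·1 = −16 ≡ 6, so v_3 = 6^{−1} = 2 (mod 11).
  i = 4 (α = 7): (7−3)(7−1)(7−5)(7−4) = 4·6·2·3 = 144 ≡ 1, so v_4 = 1^{−1} = 1 (mod 11).
  i = 5 (α = 4): (4−3)(4−1)(4−5)(4−7) = 1·3·(−1)·(−3) = 9 ≡ 9, so v_5 = 9^{−1} = 5 (mod 11).
  v = [2, 1, 2, 1, 5].
Step 2: syndromes of r = [1, 6, 7, 2, 2] (all sums mod 11).
  S_0 = Σ v_i r_i = 2·1 + 1·6 + 2·7 + 1·2 + 5·2 = 34 ≡ 1.
  S_1 = Σ v_i α_i r_i = 2·3·1 + 1·1·6 + 2·5·7 + 1·7·2 + 5·4·2 = 136 ≡ 4.
  α_i^2 mod 11 = [9, 1, 3, 5, 5].
  S_2 = Σ v_i α_i^2 r_i = 2·9·1 + 1·1·6 + 2·3·7 + 1·5·2 + 5·5·2 = 126 ≡ 5.
  S = (1, 4, 5) ≠ 0, so r is not a codeword (an error is present).
Step 3: locate the error. For a single error e at position i, S_ℓ = v_i·e·α_i^ℓ, so α_err = S_1/S_0.
  S_0^{−1} = 1^{−1} = 1 (mod 11), so α_err = 4·1 = 4 ≡ 4 = α_5. Error position i = 5.
  Consistency check: S_2/S_1 = 5·3 = 15 ≡ 4 = α_err ✓ (single-error assumption holds).
Step 4: error magnitude e = S_0/v_5 = S_0·∏_{j≠5}(α_5 − α_j) = 1·9 = 9 ≡ 9 (mod 11).
Step 5: correct position 5: c_5 = r_5 − e = 2 − 9 ≡ 4 (mod 11). Hence c = [1, 6, 7, 2, 4].
  Check: interpolating c through the α_i gives m(x) = 3 + 3·x (degree < 2) with m(α_i) = c_i for every i, so c is indeed a codeword.


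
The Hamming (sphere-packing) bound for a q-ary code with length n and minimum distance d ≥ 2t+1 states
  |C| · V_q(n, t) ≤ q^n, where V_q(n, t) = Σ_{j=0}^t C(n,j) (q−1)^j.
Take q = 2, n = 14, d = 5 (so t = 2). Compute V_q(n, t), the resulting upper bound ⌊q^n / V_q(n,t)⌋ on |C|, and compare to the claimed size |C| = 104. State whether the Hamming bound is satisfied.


V_q(n, t) = 106, q^n = 16384, Hamming bound = 154, |C| = 104 ≤ bound (satisfied).

Step 1: Compute V_q(n, t) = Σ_{j=0}^2 C(n, j) (q−1)^j.
  j = 0: C(14,0)·(1)^0 = 1·1 = 1.
  j = 1: C(14,1)·(1)^1 = 14·1 = 14.
  j = 2: C(14,2)·(1)^2 = 91·1 = 91.
  V_q(n, t) = 1 + 14 + 91 = 106.
Step 2: q^n = 2^14 = 16384.
Step 3: Hamming bound ⌊q^n / V_q(n,t)⌋ = ⌊16384/106⌋ = 154.
Step 4: Compare |C| = 104 to 154: satisfied.
The claimed |C| lies below the Hamming bound.


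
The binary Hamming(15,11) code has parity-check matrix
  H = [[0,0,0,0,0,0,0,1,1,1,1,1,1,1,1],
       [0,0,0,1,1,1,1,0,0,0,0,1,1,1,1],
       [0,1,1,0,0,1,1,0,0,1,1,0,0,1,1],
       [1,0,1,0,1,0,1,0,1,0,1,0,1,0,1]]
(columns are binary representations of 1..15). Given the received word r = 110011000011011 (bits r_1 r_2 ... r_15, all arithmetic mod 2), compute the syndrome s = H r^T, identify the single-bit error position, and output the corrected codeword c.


s = (0, 1, 1, 0)^T, error position = 6, corrected codeword c = 110010000011011

Compute s = H r^T mod 2 one row at a time:
  s_1 = 0 + 0 + 0 + 1 + 1 + 0 + 1 + 1 = 4 ≡ 0 (mod 2).
  s_2 = 0 + 1 + 1 + 0 + 1 + 0 + 1 + 1 = 5 ≡ 1 (mod 2).
  s_3 = 1 + 0 + 1 + 0 + 0 + 1 + 1 + 1 = 5 ≡ 1 (mod 2).
  s_4 = 1 + 0 + 1 + 0 + 0 + 1 + 0 + 1 = 4 ≡ 0 (mod 2).
s = (0, 1, 1, 0)^T — this equals column 6 of H (binary 0110), so error is at position 6.
Correct: flip bit 6 of r = 110011000011011 to get c = 110010000011011.


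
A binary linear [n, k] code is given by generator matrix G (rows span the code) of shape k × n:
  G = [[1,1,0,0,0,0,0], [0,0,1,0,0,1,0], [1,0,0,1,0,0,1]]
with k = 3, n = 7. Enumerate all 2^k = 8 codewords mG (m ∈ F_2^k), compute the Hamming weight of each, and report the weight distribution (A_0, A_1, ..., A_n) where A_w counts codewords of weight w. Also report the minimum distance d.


Weight distribution: A_0 = 1, A_2 = 2, A_3 = 2, A_4 = 1, A_5 = 2. Minimum distance d = 2.

Enumerate all 2^3 = 8 messages m ∈ F_2^3.
For each, compute codeword c = mG in F_2^7, then tally its weight.
  m = 000 → c = 0000000, weight = 0.
  m = 100 → c = 1100000, weight = 2.
  m = 010 → c = 0010010, weight = 2.
  m = 110 → c = 1110010, weight = 4.
  m = 001 → c = 1001001, weight = 3.
  m = 101 → c = 0101001, weight = 3.
  m = 011 → c = 1011011, weight = 5.
  m = 111 → c = 0111011, weight = 5.
Tally weights:
  weight 0: 1 codewords.
  weight 2: 2 codewords.
  weight 3: 2 codewords.
  weight 4: 1 codewords.
  weight 5: 2 codewords.
Minimum distance d = smallest w > 0 with A_w > 0 = 2.
Sanity: Σ A_w = 8 = 2^3 = 8 ✓.


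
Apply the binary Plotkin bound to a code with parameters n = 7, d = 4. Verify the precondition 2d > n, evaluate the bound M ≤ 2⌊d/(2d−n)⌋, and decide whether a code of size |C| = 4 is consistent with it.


Plotkin bound M ≤ 8; given |C| = 4 ≤ bound (satisfied).

Check applicability: 2d = 8, n = 7.
2d − n = 1 > 0, so Plotkin applies.
Compute d/(2d−n) = 4/1 ≈ 4.0000.
⌊d/(2d−n)⌋ = 4.
Plotkin bound: M ≤ 2·4 = 8.
Given |C| = 4, check: satisfied.
This |C| is below the Plotkin bound.


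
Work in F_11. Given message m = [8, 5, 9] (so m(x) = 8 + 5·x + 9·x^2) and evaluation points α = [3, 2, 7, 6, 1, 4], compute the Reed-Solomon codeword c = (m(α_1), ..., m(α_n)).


c = [5, 10, 0, 10, 0, 7]

Message polynomial: m(x) = 8 + 5·x + 9·x^2 (mod 11).
For each evaluation point α_i, compute m(α_i) mod 11:
  α_1 = 3: Horner steps 9 → 10 → 5, so m(3) = 5.
  α_2 = 2: Horner steps 9 → 1 → 10, so m(2) = 10.
  α_3 = 7: Horner steps 9 → 2 → 0, so m(7) = 0.
  α_4 = 6: Horner steps 9 → 4 → 10, so m(6) = 10.
  α_5 = 1: Horner steps 9 → 3 → 0, so m(1) = 0.
  α_6 = 4: Horner steps 9 → 8 → 7, so m(4) = 7.
Codeword c = [5, 10, 0, 10, 0, 7] ∈ F_11^6.


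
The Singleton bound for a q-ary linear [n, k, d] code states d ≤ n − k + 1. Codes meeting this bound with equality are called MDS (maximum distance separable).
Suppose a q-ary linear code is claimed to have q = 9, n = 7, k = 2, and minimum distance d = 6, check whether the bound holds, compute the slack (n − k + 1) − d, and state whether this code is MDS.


Singleton RHS = n − k + 1 = 6, slack = 0, bound satisfied, MDS.

Singleton bound: d ≤ n − k + 1.
Here n = 7, k = 2, so n − k + 1 = 6.
Given d = 6, check d ≤ 6: YES.
Slack = (n − k + 1) − d = 0.
The code is MDS (slack = 0).
Description: the claimed parameters are [7, 2, 6]_9; such a code would be MDS (meets Singleton bound).


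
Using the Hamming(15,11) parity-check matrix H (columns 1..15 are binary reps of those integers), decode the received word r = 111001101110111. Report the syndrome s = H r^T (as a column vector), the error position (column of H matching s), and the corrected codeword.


s = (0, 1, 0, 1)^T, error position = 5, corrected codeword c = 111011101110111

Compute s = H r^T mod 2 one row at a time:
  s_1 = 0 + 1 + 1 + 1 + 0 + 1 + 1 + 1 = 6 ≡ 0 (mod 2).
  s_2 = 0 + 0 + 1 + 1 + 0 + 1 + 1 + 1 = 5 ≡ 1 (mod 2).
  s_3 = 1 + 1 + 1 + 1 + 1 + 1 + 1 + 1 = 8 ≡ 0 (mod 2).
  s_4 = 1 + 1 + 0 + 1 + 1 + 1 + 1 + 1 = 7 ≡ 1 (mod 2).
s = (0, 1, 0, 1)^T — this equals column 5 of H (binary 0101), so error is at position 5.
Correct: flip bit 5 of r = 111001101110111 to get c = 111011101110111.


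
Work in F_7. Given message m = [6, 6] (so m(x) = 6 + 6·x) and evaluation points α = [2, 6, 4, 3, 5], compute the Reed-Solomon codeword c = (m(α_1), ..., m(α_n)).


c = [4, 0, 2, 3, 1]

Message polynomial: m(x) = 6 + 6·x (mod 7).
For each evaluation point α_i, compute m(α_i) mod 7:
  α_1 = 2: Horner steps 6 → 4, so m(2) = 4.
  α_2 = 6: Horner steps 6 → 0, so m(6) = 0.
  α_3 = 4: Horner steps 6 → 2, so m(4) = 2.
  α_4 = 3: Horner steps 6 → 3, so m(3) = 3.
  α_5 = 5: Horner steps 6 → 1, so m(5) = 1.
Codeword c = [4, 0, 2, 3, 1] ∈ F_7^5.


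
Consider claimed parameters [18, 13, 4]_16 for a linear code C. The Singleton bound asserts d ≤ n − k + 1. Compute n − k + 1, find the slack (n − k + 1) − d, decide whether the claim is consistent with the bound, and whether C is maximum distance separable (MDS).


Singleton RHS = n − k + 1 = 6, slack = 2, bound satisfied, not MDS.

Singleton bound: d ≤ n − k + 1.
Here n = 18, k = 13, so n − k + 1 = 6.
Given d = 4, check d ≤ 6: YES.
Slack = (n − k + 1) − d = 2.
The code is NOT MDS (slack = 2 > 0).
Description: the claimed parameters are [18, 13, 4]_16; such a code would be non-MDS.


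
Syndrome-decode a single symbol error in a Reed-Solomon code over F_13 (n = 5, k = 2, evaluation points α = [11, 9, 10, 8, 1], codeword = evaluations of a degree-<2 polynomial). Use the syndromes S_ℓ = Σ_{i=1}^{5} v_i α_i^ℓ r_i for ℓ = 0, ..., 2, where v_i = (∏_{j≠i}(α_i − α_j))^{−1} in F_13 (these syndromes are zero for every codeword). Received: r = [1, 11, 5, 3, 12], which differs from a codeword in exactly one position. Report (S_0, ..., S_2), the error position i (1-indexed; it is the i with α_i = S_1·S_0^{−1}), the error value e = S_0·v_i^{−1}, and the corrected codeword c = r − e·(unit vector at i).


S = (8, 2, 7), error at position 3, error magnitude e = 12, c = [1, 11, 6, 3, 12].

Step 1: column multipliers v_i = (∏_{j≠i}(α_i − α_j))^{−1} mod 13.
  i = 1 (α = 11): (11−9)(11−10)(11−8)(11−1) = 2·1·3·10 = 60 ≡ 8, so v_1 = 8^{−1} = 5 (mod 13).
  i = 2 (α = 9): (9−11)(9−10)(9−8)(9−1) = (−2)·(−1)·1·8 = 16 ≡ 3, so v_2 = 3^{−1} = 9 (mod 13).
  i = 3 (α = 10): (10−11)(10−9)(10−8)(10−1) = (−1)·1·2·9 = −18 ≡ 8, so v_3 = 8^{−1} = 5 (mod 13).
  i = 4 (α = 8): (8−11)(8−9)(8−10)(8−1) = (−3)·(−1)·(−2)·7 = −42 ≡ 10, so v_4 = 10^{−1} = 4 (mod 13).
  i = 5 (α = 1): (1−11)(1−9)(1−10)(1−8) = (−10)·(−8)·(−9)·(−7) = 5040 ≡ 9, so v_5 = 9^{−1} = 3 (mod 13).
  v = [5, 9, 5, 4, 3].
Step 2: syndromes of r = [1, 11, 5, 3, 12] (all sums mod 13).
  S_0 = Σ v_i r_i = 5·1 + 9·11 + 5·5 + 4·3 + 3·12 = 177 ≡ 8.
  S_1 = Σ v_i α_i r_i = 5·11·1 + 9·9·11 + 5·10·5 + 4·8·3 + 3·1·12 = 1328 ≡ 2.
  α_i^2 mod 13 = [4, 3, 9, 12, 1].
  S_2 = Σ v_i α_i^2 r_i = 5·4·1 + 9·3·11 + 5·9·5 + 4·12·3 + 3·1·12 = 722 ≡ 7.
  S = (8, 2, 7) ≠ 0, so r is not a codeword (an error is present).
Step 3: locate the error. For a single error e at position i, S_ℓ = v_i·e·α_i^ℓ, so α_err = S_1/S_0.
  S_0^{−1} = 8^{−1} = 5 (mod 13), so α_err = 2·5 = 10 ≡ 10 = α_3. Error position i = 3.
  Consistency check: S_2/S_1 = 7·7 = 49 ≡ 10 = α_err ✓ (single-error assumption holds).
Step 4: error magnitude e = S_0/v_3 = S_0·∏_{j≠3}(α_3 − α_j) = 8·8 = 64 ≡ 12 (mod 13).
Step 5: correct position 3: c_3 = r_3 − e = 5 − 12 ≡ 6 (mod 13). Hence c = [1, 11, 6, 3, 12].
  Check: interpolating c through the α_i gives m(x) = 4 + 8·x (degree < 2) with m(α_i) = c_i for every i, so c is indeed a codeword.


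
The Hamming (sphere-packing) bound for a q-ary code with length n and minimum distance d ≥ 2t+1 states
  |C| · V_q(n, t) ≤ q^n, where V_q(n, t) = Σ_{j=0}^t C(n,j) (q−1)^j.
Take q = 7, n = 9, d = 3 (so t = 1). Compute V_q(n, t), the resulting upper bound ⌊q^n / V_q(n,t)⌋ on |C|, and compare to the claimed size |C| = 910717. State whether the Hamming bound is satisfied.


V_q(n, t) = 55, q^n = 40353607, Hamming bound = 733701, |C| = 910717 > bound (violated).

Step 1: Compute V_q(n, t) = Σ_{j=0}^1 C(n, j) (q−1)^j.
  j = 0: C(9,0)·(6)^0 = 1·1 = 1.
  j = 1: C(9,1)·(6)^1 = 9·6 = 54.
  V_q(n, t) = 1 + 54 = 55.
Step 2: q^n = 7^9 = 40353607.
Step 3: Hamming bound ⌊q^n / V_q(n,t)⌋ = ⌊40353607/55⌋ = 733701.
Step 4: Compare |C| = 910717 to 733701: violated.
The claimed |C| lies above the Hamming bound, so no 7-ary code of length 9 with d ≥ 3 can have 910717 codewords.


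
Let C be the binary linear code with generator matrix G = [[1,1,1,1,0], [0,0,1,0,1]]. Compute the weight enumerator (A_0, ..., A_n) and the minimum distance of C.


Weight distribution: A_0 = 1, A_2 = 1, A_4 = 2. Minimum distance d = 2.

Enumerate all 2^2 = 4 messages m ∈ F_2^2.
For each, compute codeword c = mG in F_2^5, then tally its weight.
  m = 00 → c = 00000, weight = 0.
  m = 10 → c = 11110, weight = 4.
  m = 01 → c = 00101, weight = 2.
  m = 11 → c = 11011, weight = 4.
Tally weights:
  weight 0: 1 codewords.
  weight 2: 1 codewords.
  weight 4: 2 codewords.
Minimum distance d = smallest w > 0 with A_w > 0 = 2.
Sanity: Σ A_w = 4 = 2^2 = 4 ✓.


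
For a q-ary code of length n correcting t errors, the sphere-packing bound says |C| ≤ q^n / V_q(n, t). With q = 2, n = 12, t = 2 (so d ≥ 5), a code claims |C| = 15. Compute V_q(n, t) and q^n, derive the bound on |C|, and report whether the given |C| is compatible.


V_q(n, t) = 79, q^n = 4096, Hamming bound = 51, |C| = 15 ≤ bound (satisfied).

Step 1: Compute V_q(n, t) = Σ_{j=0}^2 C(n, j) (q−1)^j.
  j = 0: C(12,0)·(1)^0 = 1·1 = 1.
  j = 1: C(12,1)·(1)^1 = 12·1 = 12.
  j = 2: C(12,2)·(1)^2 = 66·1 = 66.
  V_q(n, t) = 1 + 12 + 66 = 79.
Step 2: q^n = 2^12 = 4096.
Step 3: Hamming bound ⌊q^n / V_q(n,t)⌋ = ⌊4096/79⌋ = 51.
Step 4: Compare |C| = 15 to 51: satisfied.
The claimed |C| lies below the Hamming bound.


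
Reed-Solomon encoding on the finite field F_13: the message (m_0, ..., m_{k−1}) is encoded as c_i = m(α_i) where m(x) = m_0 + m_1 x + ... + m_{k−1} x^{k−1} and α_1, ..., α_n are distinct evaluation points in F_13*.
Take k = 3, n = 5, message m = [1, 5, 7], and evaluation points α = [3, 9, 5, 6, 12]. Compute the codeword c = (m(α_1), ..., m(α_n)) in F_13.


c = [1, 2, 6, 10, 3]

Message polynomial: m(x) = 1 + 5·x + 7·x^2 (mod 13).
For each evaluation point α_i, compute m(α_i) mod 13:
  α_1 = 3: Horner steps 7 → 0 → 1, so m(3) = 1.
  α_2 = 9: Horner steps 7 → 3 → 2, so m(9) = 2.
  α_3 = 5: Horner steps 7 → 1 → 6, so m(5) = 6.
  α_4 = 6: Horner steps 7 → 8 → 10, so m(6) = 10.
  α_5 = 12: Horner steps 7 → 11 → 3, so m(12) = 3.
Codeword c = [1, 2, 6, 10, 3] ∈ F_13^5.


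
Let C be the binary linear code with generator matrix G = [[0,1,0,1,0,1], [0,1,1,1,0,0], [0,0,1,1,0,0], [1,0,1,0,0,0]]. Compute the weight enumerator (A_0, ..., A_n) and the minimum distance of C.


Weight distribution: A_0 = 1, A_1 = 1, A_2 = 6, A_3 = 6, A_4 = 1, A_5 = 1. Minimum distance d = 1.

Enumerate all 2^4 = 16 messages m ∈ F_2^4.
For each, compute codeword c = mG in F_2^6, then tally its weight.
  m = 0000 → c = 000000, weight = 0.
  m = 1000 → c = 010101, weight = 3.
  m = 0100 → c = 011100, weight = 3.
  m = 1100 → c = 001001, weight = 2.
  m = 0010 → c = 001100, weight = 2.
  m = 1010 → c = 011001, weight = 3.
  m = 0110 → c = 010000, weight = 1.
  m = 1110 → c = 000101, weight = 2.
  m = 0001 → c = 101000, weight = 2.
  m = 1001 → c = 111101, weight = 5.
  m = 0101 → c = 110100, weight = 3.
  m = 1101 → c = 100001, weight = 2.
  m = 0011 → c = 100100, weight = 2.
  m = 1011 → c = 110001, weight = 3.
  m = 0111 → c = 111000, weight = 3.
  m = 1111 → c = 101101, weight = 4.
Tally weights:
  weight 0: 1 codewords.
  weight 1: 1 codewords.
  weight 2: 6 codewords.
  weight 3: 6 codewords.
  weight 4: 1 codewords.
  weight 5: 1 codewords.
Minimum distance d = smallest w > 0 with A_w > 0 = 1.
Sanity: Σ A_w = 16 = 2^4 = 16 ✓.
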